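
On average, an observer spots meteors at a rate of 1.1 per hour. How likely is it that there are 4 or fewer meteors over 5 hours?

0.3575

Over the interval, μ = 1.1 × 5 = 5.5 (5 hours).
P(N ≤ 4) = Σ_{j=0}^{4} e^(−μ) μ^j/j! ≈ 0.3575.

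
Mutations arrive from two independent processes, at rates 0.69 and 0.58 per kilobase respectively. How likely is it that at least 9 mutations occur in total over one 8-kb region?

0.6849

Independent Poisson processes superpose: combined rate λ = 0.69 + 0.58 = 1.27 per kilobase.
Over the interval, μ = 1.27 × 8 = 10.16 (an 8-kb region = 8 kilobases).
P(N ≥ 9) = 1 − P(N ≤ 8) ≈ 0.6849.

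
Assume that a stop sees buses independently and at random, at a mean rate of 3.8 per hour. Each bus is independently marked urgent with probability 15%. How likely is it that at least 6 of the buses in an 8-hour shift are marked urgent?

0.3074

Thinning: the buses that are marked urgent themselves form a Poisson process with rate 0.15 × 3.8 = 0.57 per hour.
Over the interval, μ = 0.57 × 8 = 4.56 (an 8-hour shift = 8 hours).
P(N ≥ 6) = 1 − P(N ≤ 5) ≈ 0.3074.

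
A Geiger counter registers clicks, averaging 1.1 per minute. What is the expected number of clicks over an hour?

66

E[N] = λt = 1.1 × 60 = 66 (an hour = 60 minutes).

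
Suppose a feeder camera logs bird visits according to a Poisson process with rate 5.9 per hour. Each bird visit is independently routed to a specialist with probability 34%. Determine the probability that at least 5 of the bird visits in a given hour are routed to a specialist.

Thinning: the bird visits that are routed to a specialist themselves form a Poisson process with rate 0.34 × 5.9 = 2.006 per hour.
So μ = 2.006.
P(N ≥ 5) = 1 − P(N ≤ 4) ≈ 0.0532.

0.0532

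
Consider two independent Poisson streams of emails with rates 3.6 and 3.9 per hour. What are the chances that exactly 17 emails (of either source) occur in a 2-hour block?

0.0847

Independent Poisson processes superpose: combined rate λ = 3.6 + 3.9 = 7.5 per hour.
Over the interval, μ = 7.5 × 2 = 15 (a 2-hour block = 2 hours).
P(N = 17) = e^(−15) · 15^17/17! ≈ 0.0847.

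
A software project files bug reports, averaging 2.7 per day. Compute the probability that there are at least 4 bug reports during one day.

0.2859

With mean μ = 2.7 per day,
P(N ≥ 4) = 1 − P(N ≤ 3) = 1 − Σ_{j=0}^{3} e^(−μ) μ^j/j! ≈ 0.2859.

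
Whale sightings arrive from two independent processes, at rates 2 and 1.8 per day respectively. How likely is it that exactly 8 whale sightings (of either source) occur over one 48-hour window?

Independent Poisson processes superpose: combined rate λ = 2 + 1.8 = 3.8 per day.
Over the interval, μ = 3.8 × 2 = 7.6 (a 48-hour window = 2 days).
P(N = 8) = e^(−7.6) · 7.6^8/8! ≈ 0.1381.

0.1381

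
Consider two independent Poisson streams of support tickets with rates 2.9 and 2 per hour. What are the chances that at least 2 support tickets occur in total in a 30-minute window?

0.7023

Independent Poisson processes superpose: combined rate λ = 2.9 + 2 = 4.9 per hour.
Over the interval, μ = 4.9 × 0.5 = 2.45 (a 30-minute window = 0.5 hours).
P(N ≥ 2) = 1 − P(N ≤ 1) ≈ 0.7023.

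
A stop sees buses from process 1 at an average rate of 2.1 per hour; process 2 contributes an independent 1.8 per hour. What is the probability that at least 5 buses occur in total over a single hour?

0.3516

Independent Poisson processes superpose: combined rate λ = 2.1 + 1.8 = 3.9 per hour.
So μ = 3.9.
P(N ≥ 5) = 1 − P(N ≤ 4) ≈ 0.3516.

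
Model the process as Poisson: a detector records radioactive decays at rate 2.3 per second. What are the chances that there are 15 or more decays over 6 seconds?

0.4084

Over the interval, μ = 2.3 × 6 = 13.8 (6 seconds).
P(N ≥ 15) = 1 − P(N ≤ 14) = 1 − Σ_{j=0}^{14} e^(−μ) μ^j/j! ≈ 0.4084.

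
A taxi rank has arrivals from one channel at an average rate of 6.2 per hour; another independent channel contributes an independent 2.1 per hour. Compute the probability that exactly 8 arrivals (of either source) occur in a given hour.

Independent Poisson processes superpose: combined rate λ = 6.2 + 2.1 = 8.3 per hour.
So μ = 8.3.
P(N = 8) = e^(−8.3) · 8.3^8/8! ≈ 0.1388.

0.1388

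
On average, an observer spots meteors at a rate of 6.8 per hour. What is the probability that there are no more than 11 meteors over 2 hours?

Over the interval, μ = 6.8 × 2 = 13.6 (2 hours).
P(N ≤ 11) = Σ_{j=0}^{11} e^(−μ) μ^j/j! ≈ 0.2952.

0.2952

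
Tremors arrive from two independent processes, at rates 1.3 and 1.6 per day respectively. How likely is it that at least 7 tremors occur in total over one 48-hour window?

Independent Poisson processes superpose: combined rate λ = 1.3 + 1.6 = 2.9 per day.
Over the interval, μ = 2.9 × 2 = 5.8 (a 48-hour window = 2 days).
P(N ≥ 7) = 1 − P(N ≤ 6) ≈ 0.3616.

0.3616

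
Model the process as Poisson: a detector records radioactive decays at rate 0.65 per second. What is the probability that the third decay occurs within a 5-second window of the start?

0.6304

Over the interval, μ = 0.65 × 5 = 3.25 (a 5-second window = 5 seconds).
The third arrival falls in the interval iff at least 3 events occur there: P(S_3 ≤ t) = P(N ≥ 3) = 1 − P(N ≤ 2) ≈ 0.6304.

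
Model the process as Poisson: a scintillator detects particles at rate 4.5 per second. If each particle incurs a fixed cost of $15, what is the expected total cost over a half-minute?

E[N] = 4.5 × 30 = 135 (a half-minute = 30 seconds); E[cost] = 135 × $15 = $2025.

$2025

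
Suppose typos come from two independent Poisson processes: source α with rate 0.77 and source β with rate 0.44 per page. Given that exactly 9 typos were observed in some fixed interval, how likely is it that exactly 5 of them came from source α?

0.2299

Given the total, each event is independently from source α with probability p = λ_α/(λ_α+λ_β) = 0.77/1.21 ≈ 0.6364.
So K ~ Binomial(9, 0.77/1.21): P(K = 5) = C(9,5) · (0.77/1.21)^5 · (0.44/1.21)^4 ≈ 0.2299.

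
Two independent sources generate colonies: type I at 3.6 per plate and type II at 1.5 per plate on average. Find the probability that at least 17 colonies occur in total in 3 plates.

0.3649

Independent Poisson processes superpose: combined rate λ = 3.6 + 1.5 = 5.1 per plate.
Over the interval, μ = 5.1 × 3 = 15.3 (3 plates).
P(N ≥ 17) = 1 − P(N ≤ 16) ≈ 0.3649.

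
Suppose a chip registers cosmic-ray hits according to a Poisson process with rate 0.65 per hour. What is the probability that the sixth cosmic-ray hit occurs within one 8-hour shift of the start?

Over the interval, μ = 0.65 × 8 = 5.2 (an 8-hour shift = 8 hours).
The sixth arrival falls in the interval iff at least 6 events occur there: P(S_6 ≤ t) = P(N ≥ 6) = 1 − P(N ≤ 5) ≈ 0.4191.

0.4191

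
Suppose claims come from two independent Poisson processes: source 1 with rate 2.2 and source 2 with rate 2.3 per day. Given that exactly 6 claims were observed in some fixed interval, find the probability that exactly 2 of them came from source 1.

Given the total, each event is independently from source 1 with probability p = λ_1/(λ_1+λ_2) = 2.2/4.5 ≈ 0.4889.
So K ~ Binomial(6, 2.2/4.5): P(K = 2) = C(6,2) · (2.2/4.5)^2 · (2.3/4.5)^4 ≈ 0.2447.

0.2447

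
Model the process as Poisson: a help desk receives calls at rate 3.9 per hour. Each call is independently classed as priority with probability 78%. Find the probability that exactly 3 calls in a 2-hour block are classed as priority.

0.0855

Thinning: the calls that are classed as priority themselves form a Poisson process with rate 0.78 × 3.9 = 3.042 per hour.
Over the interval, μ = 3.042 × 2 = 6.084 (a 2-hour block = 2 hours).
P(N = 3) = e^(−6.084) · 6.084^3/3! ≈ 0.0855.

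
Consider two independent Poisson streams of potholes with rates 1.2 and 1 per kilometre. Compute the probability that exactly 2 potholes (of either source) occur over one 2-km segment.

Independent Poisson processes superpose: combined rate λ = 1.2 + 1 = 2.2 per kilometre.
Over the interval, μ = 2.2 × 2 = 4.4 (a 2-km segment = 2 kilometres).
P(N = 2) = e^(−4.4) · 4.4^2/2! ≈ 0.1188.

0.1188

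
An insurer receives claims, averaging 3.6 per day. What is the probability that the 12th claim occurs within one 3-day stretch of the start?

Over the interval, μ = 3.6 × 3 = 10.8 (a 3-day stretch = 3 days).
The 12th arrival falls in the interval iff at least 12 events occur there: P(S_12 ≤ t) = P(N ≥ 12) = 1 − P(N ≤ 11) ≈ 0.3969.

0.3969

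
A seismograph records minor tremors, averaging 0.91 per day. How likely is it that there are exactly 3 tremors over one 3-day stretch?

Over the interval, μ = 0.91 × 3 = 2.73 (a 3-day stretch = 3 days).
P(N = 3) = e^(−μ) μ^3/3! = e^(−2.73) · 2.73^3/6 ≈ 0.2212.

0.2212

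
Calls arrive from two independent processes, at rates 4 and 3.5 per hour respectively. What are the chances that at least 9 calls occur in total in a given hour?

Independent Poisson processes superpose: combined rate λ = 4 + 3.5 = 7.5 per hour.
So μ = 7.5.
P(N ≥ 9) = 1 − P(N ≤ 8) ≈ 0.3380.

0.3380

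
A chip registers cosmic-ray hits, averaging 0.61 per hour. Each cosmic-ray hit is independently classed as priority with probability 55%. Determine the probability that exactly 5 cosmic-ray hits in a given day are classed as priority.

0.0898

Thinning: the cosmic-ray hits that are classed as priority themselves form a Poisson process with rate 0.55 × 0.61 = 0.3355 per hour.
Over the interval, μ = 0.3355 × 24 = 8.052 (a day = 24 hours).
P(N = 5) = e^(−8.052) · 8.052^5/5! ≈ 0.0898.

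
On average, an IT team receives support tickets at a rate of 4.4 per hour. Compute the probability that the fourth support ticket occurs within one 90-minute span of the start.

Over the interval, μ = 4.4 × 1.5 = 6.6 (a 90-minute span = 1.5 hours).
The fourth arrival falls in the interval iff at least 4 events occur there: P(S_4 ≤ t) = P(N ≥ 4) = 1 − P(N ≤ 3) ≈ 0.8948.

0.8948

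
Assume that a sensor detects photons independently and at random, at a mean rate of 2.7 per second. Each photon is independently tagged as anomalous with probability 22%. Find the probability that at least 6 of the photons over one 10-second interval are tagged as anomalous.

Thinning: the photons that are tagged as anomalous themselves form a Poisson process with rate 0.22 × 2.7 = 0.594 per second.
Over the interval, μ = 0.594 × 10 = 5.94 (a 10-second interval = 10 seconds).
P(N ≥ 6) = 1 − P(N ≤ 5) ≈ 0.5446.

0.5446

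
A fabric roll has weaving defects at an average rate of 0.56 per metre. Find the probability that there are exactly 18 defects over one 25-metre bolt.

0.0554

Over the interval, μ = 0.56 × 25 = 14 (a 25-metre bolt = 25 metres).
P(N = 18) = e^(−μ) μ^18/18! = e^(−14) · 14^18/6402373705728000 ≈ 0.0554.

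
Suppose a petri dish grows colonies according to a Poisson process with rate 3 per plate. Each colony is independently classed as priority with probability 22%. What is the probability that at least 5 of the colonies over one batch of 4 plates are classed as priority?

Thinning: the colonies that are classed as priority themselves form a Poisson process with rate 0.22 × 3 = 0.66 per plate.
Over the interval, μ = 0.66 × 4 = 2.64 (a batch of 4 plates = 4 plates).
P(N ≥ 5) = 1 − P(N ≤ 4) ≈ 0.1283.

0.1283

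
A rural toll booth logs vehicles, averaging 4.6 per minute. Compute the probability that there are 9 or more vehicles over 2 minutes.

Over the interval, μ = 4.6 × 2 = 9.2 (2 minutes).
P(N ≥ 9) = 1 − P(N ≤ 8) = 1 − Σ_{j=0}^{8} e^(−μ) μ^j/j! ≈ 0.5704.

0.5704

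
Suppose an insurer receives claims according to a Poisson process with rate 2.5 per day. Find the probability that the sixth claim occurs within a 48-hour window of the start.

0.3840

Over the interval, μ = 2.5 × 2 = 5 (a 48-hour window = 2 days).
The sixth arrival falls in the interval iff at least 6 events occur there: P(S_6 ≤ t) = P(N ≥ 6) = 1 − P(N ≤ 5) ≈ 0.3840.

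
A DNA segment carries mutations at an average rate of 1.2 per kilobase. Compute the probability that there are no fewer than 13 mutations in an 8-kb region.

0.1721

Over the interval, μ = 1.2 × 8 = 9.6 (an 8-kb region = 8 kilobases).
P(N ≥ 13) = 1 − P(N ≤ 12) = 1 − Σ_{j=0}^{12} e^(−μ) μ^j/j! ≈ 0.1721.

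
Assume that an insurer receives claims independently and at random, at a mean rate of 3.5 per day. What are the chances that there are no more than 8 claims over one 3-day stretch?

Over the interval, μ = 3.5 × 3 = 10.5 (a 3-day stretch = 3 days).
P(N ≤ 8) = Σ_{j=0}^{8} e^(−μ) μ^j/j! ≈ 0.2794.

0.2794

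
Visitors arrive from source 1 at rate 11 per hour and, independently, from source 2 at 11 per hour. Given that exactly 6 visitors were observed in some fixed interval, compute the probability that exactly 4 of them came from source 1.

Given the total, each event is independently from source 1 with probability p = λ_1/(λ_1+λ_2) = 11/22 = 0.5000.
So K ~ Binomial(6, 11/22): P(K = 4) = C(6,4) · (11/22)^4 · (11/22)^2 ≈ 0.2344.

0.2344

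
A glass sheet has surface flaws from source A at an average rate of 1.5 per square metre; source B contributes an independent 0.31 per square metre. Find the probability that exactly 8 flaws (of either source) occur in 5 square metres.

Independent Poisson processes superpose: combined rate λ = 1.5 + 0.31 = 1.81 per square metre.
Over the interval, μ = 1.81 × 5 = 9.05 (5 square metres).
P(N = 8) = e^(−9.05) · 9.05^8/8! ≈ 0.1310.

0.1310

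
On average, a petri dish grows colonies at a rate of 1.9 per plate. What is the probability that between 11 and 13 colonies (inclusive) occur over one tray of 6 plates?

0.3299

Over the interval, μ = 1.9 × 6 = 11.4 (a tray of 6 plates = 6 plates).
P(11 ≤ N ≤ 13) = Σ_{j=11}^{13} e^(−11.4) · 11.4^j/j! ≈ 0.3299.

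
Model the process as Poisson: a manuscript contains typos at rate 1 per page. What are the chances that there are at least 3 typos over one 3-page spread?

Over the interval, μ = 1 × 3 = 3 (a 3-page spread = 3 pages).
P(N ≥ 3) = 1 − P(N ≤ 2) = 1 − Σ_{j=0}^{2} e^(−μ) μ^j/j! ≈ 0.5768.

0.5768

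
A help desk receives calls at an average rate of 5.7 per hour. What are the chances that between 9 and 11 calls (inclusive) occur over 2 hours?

Over the interval, μ = 5.7 × 2 = 11.4 (2 hours).
P(9 ≤ N ≤ 11) = Σ_{j=9}^{11} e^(−11.4) · 11.4^j/j! ≈ 0.3332.

0.3332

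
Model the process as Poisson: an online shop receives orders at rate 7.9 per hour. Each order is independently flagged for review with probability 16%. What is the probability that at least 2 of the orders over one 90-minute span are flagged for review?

Thinning: the orders that are flagged for review themselves form a Poisson process with rate 0.16 × 7.9 = 1.264 per hour.
Over the interval, μ = 1.264 × 1.5 = 1.896 (a 90-minute span = 1.5 hours).
P(N ≥ 2) = 1 − P(N ≤ 1) ≈ 0.5651.

0.5651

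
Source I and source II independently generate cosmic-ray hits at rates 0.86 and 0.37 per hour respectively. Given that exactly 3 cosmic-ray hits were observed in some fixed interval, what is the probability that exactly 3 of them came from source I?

Given the total, each event is independently from source I with probability p = λ_I/(λ_I+λ_II) = 0.86/1.23 ≈ 0.6992.
So K ~ Binomial(3, 0.86/1.23): P(K = 3) = C(3,3) · (0.86/1.23)^3 · (0.37/1.23)^0 ≈ 0.3418.

0.3418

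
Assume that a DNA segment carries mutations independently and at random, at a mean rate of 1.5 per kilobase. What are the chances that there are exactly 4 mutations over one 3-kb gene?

0.1898

Over the interval, μ = 1.5 × 3 = 4.5 (a 3-kb gene = 3 kilobases).
P(N = 4) = e^(−μ) μ^4/4! = e^(−4.5) · 4.5^4/24 ≈ 0.1898.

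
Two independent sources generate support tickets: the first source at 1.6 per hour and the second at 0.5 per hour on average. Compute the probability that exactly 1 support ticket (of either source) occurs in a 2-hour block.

Independent Poisson processes superpose: combined rate λ = 1.6 + 0.5 = 2.1 per hour.
Over the interval, μ = 2.1 × 2 = 4.2 (a 2-hour block = 2 hours).
P(N = 1) = e^(−4.2) · 4.2^1/1! ≈ 0.0630.

0.0630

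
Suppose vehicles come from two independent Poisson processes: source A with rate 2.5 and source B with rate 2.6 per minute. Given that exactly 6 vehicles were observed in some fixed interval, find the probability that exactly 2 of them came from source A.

Given the total, each event is independently from source A with probability p = λ_A/(λ_A+λ_B) = 2.5/5.1 ≈ 0.4902.
So K ~ Binomial(6, 2.5/5.1): P(K = 2) = C(6,2) · (2.5/5.1)^2 · (2.6/5.1)^4 ≈ 0.2435.

0.2435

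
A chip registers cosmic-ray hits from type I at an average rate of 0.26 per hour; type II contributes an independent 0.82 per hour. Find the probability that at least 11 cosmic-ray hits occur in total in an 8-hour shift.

Independent Poisson processes superpose: combined rate λ = 0.26 + 0.82 = 1.08 per hour.
Over the interval, μ = 1.08 × 8 = 8.64 (an 8-hour shift = 8 hours).
P(N ≥ 11) = 1 − P(N ≤ 10) ≈ 0.2523.

0.2523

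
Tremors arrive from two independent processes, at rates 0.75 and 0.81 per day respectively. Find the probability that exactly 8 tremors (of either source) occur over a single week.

0.0907

Independent Poisson processes superpose: combined rate λ = 0.75 + 0.81 = 1.56 per day.
Over the interval, μ = 1.56 × 7 = 10.92 (a week = 7 days).
P(N = 8) = e^(−10.92) · 10.92^8/8! ≈ 0.0907.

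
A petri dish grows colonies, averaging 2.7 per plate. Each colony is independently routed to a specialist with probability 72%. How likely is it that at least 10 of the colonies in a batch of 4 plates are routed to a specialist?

Thinning: the colonies that are routed to a specialist themselves form a Poisson process with rate 0.72 × 2.7 = 1.944 per plate.
Over the interval, μ = 1.944 × 4 = 7.776 (a batch of 4 plates = 4 plates).
P(N ≥ 10) = 1 − P(N ≤ 9) ≈ 0.2560.

0.2560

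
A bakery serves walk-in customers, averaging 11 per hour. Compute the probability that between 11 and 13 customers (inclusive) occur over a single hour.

0.3214

With mean μ = 11 per hour,
P(11 ≤ N ≤ 13) = Σ_{j=11}^{13} e^(−11) · 11^j/j! ≈ 0.3214.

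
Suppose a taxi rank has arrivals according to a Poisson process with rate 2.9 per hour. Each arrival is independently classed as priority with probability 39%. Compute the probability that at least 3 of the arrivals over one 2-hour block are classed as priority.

Thinning: the arrivals that are classed as priority themselves form a Poisson process with rate 0.39 × 2.9 = 1.131 per hour.
Over the interval, μ = 1.131 × 2 = 2.262 (a 2-hour block = 2 hours).
P(N ≥ 3) = 1 − P(N ≤ 2) ≈ 0.3939.

0.3939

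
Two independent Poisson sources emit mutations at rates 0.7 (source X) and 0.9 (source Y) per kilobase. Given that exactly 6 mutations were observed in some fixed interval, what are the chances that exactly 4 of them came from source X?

Given the total, each event is independently from source X with probability p = λ_X/(λ_X+λ_Y) = 0.7/1.6 = 0.4375.
So K ~ Binomial(6, 0.7/1.6): P(K = 4) = C(6,4) · (0.7/1.6)^4 · (0.9/1.6)^2 ≈ 0.1739.

0.1739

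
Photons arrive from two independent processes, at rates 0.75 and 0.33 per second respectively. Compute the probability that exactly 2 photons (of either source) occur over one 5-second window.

0.0659

Independent Poisson processes superpose: combined rate λ = 0.75 + 0.33 = 1.08 per second.
Over the interval, μ = 1.08 × 5 = 5.4 (a 5-second window = 5 seconds).
P(N = 2) = e^(−5.4) · 5.4^2/2! ≈ 0.0659.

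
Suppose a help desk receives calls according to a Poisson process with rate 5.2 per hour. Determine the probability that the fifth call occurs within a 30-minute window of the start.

0.1226

Over the interval, μ = 5.2 × 0.5 = 2.6 (a 30-minute window = 0.5 hours).
The fifth arrival falls in the interval iff at least 5 events occur there: P(S_5 ≤ t) = P(N ≥ 5) = 1 − P(N ≤ 4) ≈ 0.1226.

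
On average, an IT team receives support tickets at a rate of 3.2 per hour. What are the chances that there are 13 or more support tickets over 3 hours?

0.1721

Over the interval, μ = 3.2 × 3 = 9.6 (3 hours).
P(N ≥ 13) = 1 − P(N ≤ 12) = 1 − Σ_{j=0}^{12} e^(−μ) μ^j/j! ≈ 0.1721.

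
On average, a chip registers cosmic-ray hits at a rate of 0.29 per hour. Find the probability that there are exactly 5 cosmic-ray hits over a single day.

Over the interval, μ = 0.29 × 24 = 6.96 (a day = 24 hours).
P(N = 5) = e^(−μ) μ^5/5! = e^(−6.96) · 6.96^5/120 ≈ 0.1292.

0.1292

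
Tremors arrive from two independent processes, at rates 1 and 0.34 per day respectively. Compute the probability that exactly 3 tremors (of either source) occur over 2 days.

0.2200

Independent Poisson processes superpose: combined rate λ = 1 + 0.34 = 1.34 per day.
Over the interval, μ = 1.34 × 2 = 2.68 (2 days).
P(N = 3) = e^(−2.68) · 2.68^3/3! ≈ 0.2200.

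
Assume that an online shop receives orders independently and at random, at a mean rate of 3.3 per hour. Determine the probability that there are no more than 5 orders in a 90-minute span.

Over the interval, μ = 3.3 × 1.5 = 4.95 (a 90-minute span = 1.5 hours).
P(N ≤ 5) = Σ_{j=0}^{5} e^(−μ) μ^j/j! ≈ 0.6247.

0.6247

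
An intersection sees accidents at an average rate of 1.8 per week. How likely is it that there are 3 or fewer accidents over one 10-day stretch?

0.7422

Over the interval, μ = 1.8 × 10/7 ≈ 2.57143 (a 10-day stretch = 10/7 weeks).
P(N ≤ 3) = Σ_{j=0}^{3} e^(−μ) μ^j/j! ≈ 0.7422.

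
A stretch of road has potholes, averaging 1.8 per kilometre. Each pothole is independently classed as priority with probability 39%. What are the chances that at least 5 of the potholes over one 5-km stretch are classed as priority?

0.2764

Thinning: the potholes that are classed as priority themselves form a Poisson process with rate 0.39 × 1.8 = 0.702 per kilometre.
Over the interval, μ = 0.702 × 5 = 3.51 (a 5-km stretch = 5 kilometres).
P(N ≥ 5) = 1 − P(N ≤ 4) ≈ 0.2764.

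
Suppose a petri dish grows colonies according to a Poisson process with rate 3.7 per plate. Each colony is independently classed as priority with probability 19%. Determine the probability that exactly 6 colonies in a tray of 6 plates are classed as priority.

0.1152

Thinning: the colonies that are classed as priority themselves form a Poisson process with rate 0.19 × 3.7 = 0.703 per plate.
Over the interval, μ = 0.703 × 6 = 4.218 (a tray of 6 plates = 6 plates).
P(N = 6) = e^(−4.218) · 4.218^6/6! ≈ 0.1152.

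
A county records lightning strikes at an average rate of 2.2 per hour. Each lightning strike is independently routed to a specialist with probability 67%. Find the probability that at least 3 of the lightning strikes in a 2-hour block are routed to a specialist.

0.5651

Thinning: the lightning strikes that are routed to a specialist themselves form a Poisson process with rate 0.67 × 2.2 = 1.474 per hour.
Over the interval, μ = 1.474 × 2 = 2.948 (a 2-hour block = 2 hours).
P(N ≥ 3) = 1 − P(N ≤ 2) ≈ 0.5651.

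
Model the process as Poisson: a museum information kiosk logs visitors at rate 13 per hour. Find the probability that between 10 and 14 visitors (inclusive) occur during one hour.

0.5093

With mean μ = 13 per hour,
P(10 ≤ N ≤ 14) = Σ_{j=10}^{14} e^(−13) · 13^j/j! ≈ 0.5093.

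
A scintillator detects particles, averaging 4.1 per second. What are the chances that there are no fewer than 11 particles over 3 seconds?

0.6834

Over the interval, μ = 4.1 × 3 = 12.3 (3 seconds).
P(N ≥ 11) = 1 − P(N ≤ 10) = 1 − Σ_{j=0}^{10} e^(−μ) μ^j/j! ≈ 0.6834.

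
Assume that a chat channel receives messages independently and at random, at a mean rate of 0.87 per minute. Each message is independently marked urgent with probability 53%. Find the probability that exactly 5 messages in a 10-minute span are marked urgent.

0.1727

Thinning: the messages that are marked urgent themselves form a Poisson process with rate 0.53 × 0.87 = 0.4611 per minute.
Over the interval, μ = 0.4611 × 10 = 4.611 (a 10-minute span = 10 minutes).
P(N = 5) = e^(−4.611) · 4.611^5/5! ≈ 0.1727.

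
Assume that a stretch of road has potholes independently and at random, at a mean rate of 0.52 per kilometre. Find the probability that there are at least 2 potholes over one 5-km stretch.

0.7326

Over the interval, μ = 0.52 × 5 = 2.6 (a 5-km stretch = 5 kilometres).
P(N ≥ 2) = 1 − P(N ≤ 1) = 1 − Σ_{j=0}^{1} e^(−μ) μ^j/j! ≈ 0.7326.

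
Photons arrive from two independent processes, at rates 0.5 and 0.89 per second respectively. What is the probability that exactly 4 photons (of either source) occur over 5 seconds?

0.0932

Independent Poisson processes superpose: combined rate λ = 0.5 + 0.89 = 1.39 per second.
Over the interval, μ = 1.39 × 5 = 6.95 (5 seconds).
P(N = 4) = e^(−6.95) · 6.95^4/4! ≈ 0.0932.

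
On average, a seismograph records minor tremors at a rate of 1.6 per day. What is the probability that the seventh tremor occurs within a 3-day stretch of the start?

0.2092

Over the interval, μ = 1.6 × 3 = 4.8 (a 3-day stretch = 3 days).
The seventh arrival falls in the interval iff at least 7 events occur there: P(S_7 ≤ t) = P(N ≥ 7) = 1 − P(N ≤ 6) ≈ 0.2092.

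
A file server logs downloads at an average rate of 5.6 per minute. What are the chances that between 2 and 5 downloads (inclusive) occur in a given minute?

0.4875

With mean μ = 5.6 per minute,
P(2 ≤ N ≤ 5) = Σ_{j=2}^{5} e^(−5.6) · 5.6^j/j! ≈ 0.4875.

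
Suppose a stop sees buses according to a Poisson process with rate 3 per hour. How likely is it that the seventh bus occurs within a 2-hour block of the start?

Over the interval, μ = 3 × 2 = 6 (a 2-hour block = 2 hours).
The seventh arrival falls in the interval iff at least 7 events occur there: P(S_7 ≤ t) = P(N ≥ 7) = 1 − P(N ≤ 6) ≈ 0.3937.

0.3937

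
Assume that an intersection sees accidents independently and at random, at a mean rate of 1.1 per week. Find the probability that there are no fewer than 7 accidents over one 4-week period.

0.1564

Over the interval, μ = 1.1 × 4 = 4.4 (a 4-week period = 4 weeks).
P(N ≥ 7) = 1 − P(N ≤ 6) = 1 − Σ_{j=0}^{6} e^(−μ) μ^j/j! ≈ 0.1564.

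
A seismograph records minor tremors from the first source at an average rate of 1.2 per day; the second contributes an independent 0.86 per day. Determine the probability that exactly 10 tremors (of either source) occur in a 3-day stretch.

0.0464

Independent Poisson processes superpose: combined rate λ = 1.2 + 0.86 = 2.06 per day.
Over the interval, μ = 2.06 × 3 = 6.18 (a 3-day stretch = 3 days).
P(N = 10) = e^(−6.18) · 6.18^10/10! ≈ 0.0464.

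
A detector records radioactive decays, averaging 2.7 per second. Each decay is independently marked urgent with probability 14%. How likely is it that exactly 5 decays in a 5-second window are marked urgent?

Thinning: the decays that are marked urgent themselves form a Poisson process with rate 0.14 × 2.7 = 0.378 per second.
Over the interval, μ = 0.378 × 5 = 1.89 (a 5-second window = 5 seconds).
P(N = 5) = e^(−1.89) · 1.89^5/5! ≈ 0.0304.

0.0304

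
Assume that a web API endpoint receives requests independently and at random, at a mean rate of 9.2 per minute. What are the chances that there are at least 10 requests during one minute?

0.4389

With mean μ = 9.2 per minute,
P(N ≥ 10) = 1 − P(N ≤ 9) = 1 − Σ_{j=0}^{9} e^(−μ) μ^j/j! ≈ 0.4389.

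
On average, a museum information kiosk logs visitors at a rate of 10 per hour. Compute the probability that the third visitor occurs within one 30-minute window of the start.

Over the interval, μ = 10 × 0.5 = 5 (a 30-minute window = 0.5 hours).
The third arrival falls in the interval iff at least 3 events occur there: P(S_3 ≤ t) = P(N ≥ 3) = 1 − P(N ≤ 2) ≈ 0.8753.

0.8753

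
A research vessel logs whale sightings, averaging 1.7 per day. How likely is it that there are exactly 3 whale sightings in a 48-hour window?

Over the interval, μ = 1.7 × 2 = 3.4 (a 48-hour window = 2 days).
P(N = 3) = e^(−μ) μ^3/3! = e^(−3.4) · 3.4^3/6 ≈ 0.2186.

0.2186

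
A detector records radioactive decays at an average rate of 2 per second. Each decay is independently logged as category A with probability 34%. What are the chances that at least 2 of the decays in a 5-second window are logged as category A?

Thinning: the decays that are logged as category A themselves form a Poisson process with rate 0.34 × 2 = 0.68 per second.
Over the interval, μ = 0.68 × 5 = 3.4 (a 5-second window = 5 seconds).
P(N ≥ 2) = 1 − P(N ≤ 1) ≈ 0.8532.

0.8532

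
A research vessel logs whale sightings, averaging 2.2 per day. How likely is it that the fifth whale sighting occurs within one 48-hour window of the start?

0.4488

Over the interval, μ = 2.2 × 2 = 4.4 (a 48-hour window = 2 days).
The fifth arrival falls in the interval iff at least 5 events occur there: P(S_5 ≤ t) = P(N ≥ 5) = 1 − P(N ≤ 4) ≈ 0.4488.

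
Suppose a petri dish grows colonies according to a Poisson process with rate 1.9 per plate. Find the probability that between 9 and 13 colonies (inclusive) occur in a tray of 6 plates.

Over the interval, μ = 1.9 × 6 = 11.4 (a tray of 6 plates = 6 plates).
P(9 ≤ N ≤ 13) = Σ_{j=9}^{13} e^(−11.4) · 11.4^j/j! ≈ 0.5446.

0.5446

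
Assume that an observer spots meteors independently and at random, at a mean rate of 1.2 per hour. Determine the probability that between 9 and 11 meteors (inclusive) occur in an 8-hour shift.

0.3616

Over the interval, μ = 1.2 × 8 = 9.6 (an 8-hour shift = 8 hours).
P(9 ≤ N ≤ 11) = Σ_{j=9}^{11} e^(−9.6) · 9.6^j/j! ≈ 0.3616.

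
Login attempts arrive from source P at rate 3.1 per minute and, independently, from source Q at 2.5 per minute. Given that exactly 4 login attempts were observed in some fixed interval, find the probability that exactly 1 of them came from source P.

Given the total, each event is independently from source P with probability p = λ_P/(λ_P+λ_Q) = 3.1/5.6 ≈ 0.5536.
So K ~ Binomial(4, 3.1/5.6): P(K = 1) = C(4,1) · (3.1/5.6)^1 · (2.5/5.6)^3 ≈ 0.1970.

0.1970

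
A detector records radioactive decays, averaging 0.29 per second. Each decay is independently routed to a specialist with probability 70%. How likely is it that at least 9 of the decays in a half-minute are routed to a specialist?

0.1622

Thinning: the decays that are routed to a specialist themselves form a Poisson process with rate 0.7 × 0.29 = 0.203 per second.
Over the interval, μ = 0.203 × 30 = 6.09 (a half-minute = 30 seconds).
P(N ≥ 9) = 1 − P(N ≤ 8) ≈ 0.1622.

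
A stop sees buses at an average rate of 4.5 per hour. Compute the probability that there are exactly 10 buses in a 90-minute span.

0.0634

Over the interval, μ = 4.5 × 1.5 = 6.75 (a 90-minute span = 1.5 hours).
P(N = 10) = e^(−μ) μ^10/10! = e^(−6.75) · 6.75^10/3628800 ≈ 0.0634.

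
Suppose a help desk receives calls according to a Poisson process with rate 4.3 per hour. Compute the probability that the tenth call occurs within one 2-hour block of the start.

Over the interval, μ = 4.3 × 2 = 8.6 (a 2-hour block = 2 hours).
The tenth arrival falls in the interval iff at least 10 events occur there: P(S_10 ≤ t) = P(N ≥ 10) = 1 − P(N ≤ 9) ≈ 0.3600.

0.3600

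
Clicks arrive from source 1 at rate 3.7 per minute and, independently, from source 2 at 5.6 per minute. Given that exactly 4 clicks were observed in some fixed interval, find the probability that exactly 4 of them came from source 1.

Given the total, each event is independently from source 1 with probability p = λ_1/(λ_1+λ_2) = 3.7/9.3 ≈ 0.3978.
So K ~ Binomial(4, 3.7/9.3): P(K = 4) = C(4,4) · (3.7/9.3)^4 · (5.6/9.3)^0 ≈ 0.0251.

0.0251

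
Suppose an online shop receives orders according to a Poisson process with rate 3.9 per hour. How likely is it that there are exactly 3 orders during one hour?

With mean μ = 3.9 per hour,
P(N = 3) = e^(−μ) μ^3/3! = e^(−3.9) · 3.9^3/6 ≈ 0.2001.

0.2001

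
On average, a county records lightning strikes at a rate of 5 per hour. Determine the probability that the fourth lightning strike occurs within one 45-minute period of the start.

0.5162

Over the interval, μ = 5 × 0.75 = 3.75 (a 45-minute period = 0.75 hours).
The fourth arrival falls in the interval iff at least 4 events occur there: P(S_4 ≤ t) = P(N ≥ 4) = 1 − P(N ≤ 3) ≈ 0.5162.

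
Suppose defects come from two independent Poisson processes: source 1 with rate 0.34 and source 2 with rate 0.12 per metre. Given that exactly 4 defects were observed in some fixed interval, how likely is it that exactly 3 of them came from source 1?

Given the total, each event is independently from source 1 with probability p = λ_1/(λ_1+λ_2) = 0.34/0.46 ≈ 0.7391.
So K ~ Binomial(4, 0.34/0.46): P(K = 3) = C(4,3) · (0.34/0.46)^3 · (0.12/0.46)^1 ≈ 0.4214.

0.4214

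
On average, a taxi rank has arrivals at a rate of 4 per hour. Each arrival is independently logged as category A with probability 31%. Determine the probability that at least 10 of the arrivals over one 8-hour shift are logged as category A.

Thinning: the arrivals that are logged as category A themselves form a Poisson process with rate 0.31 × 4 = 1.24 per hour.
Over the interval, μ = 1.24 × 8 = 9.92 (an 8-hour shift = 8 hours).
P(N ≥ 10) = 1 − P(N ≤ 9) ≈ 0.5320.

0.5320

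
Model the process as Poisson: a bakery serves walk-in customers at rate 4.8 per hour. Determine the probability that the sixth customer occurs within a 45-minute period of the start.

Over the interval, μ = 4.8 × 0.75 = 3.6 (a 45-minute period = 0.75 hours).
The sixth arrival falls in the interval iff at least 6 events occur there: P(S_6 ≤ t) = P(N ≥ 6) = 1 − P(N ≤ 5) ≈ 0.1559.

0.1559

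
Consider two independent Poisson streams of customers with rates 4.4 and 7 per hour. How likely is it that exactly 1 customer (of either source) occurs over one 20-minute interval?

Independent Poisson processes superpose: combined rate λ = 4.4 + 7 = 11.4 per hour.
Over the interval, μ = 11.4 × 1/3 = 3.8 (a 20-minute interval = 1/3 hours).
P(N = 1) = e^(−3.8) · 3.8^1/1! ≈ 0.0850.

0.0850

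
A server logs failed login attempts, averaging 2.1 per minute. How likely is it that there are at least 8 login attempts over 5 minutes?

0.8215

Over the interval, μ = 2.1 × 5 = 10.5 (5 minutes).
P(N ≥ 8) = 1 − P(N ≤ 7) = 1 − Σ_{j=0}^{7} e^(−μ) μ^j/j! ≈ 0.8215.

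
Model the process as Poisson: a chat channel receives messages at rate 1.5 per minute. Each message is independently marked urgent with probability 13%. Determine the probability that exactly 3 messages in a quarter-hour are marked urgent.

0.2238

Thinning: the messages that are marked urgent themselves form a Poisson process with rate 0.13 × 1.5 = 0.195 per minute.
Over the interval, μ = 0.195 × 15 = 2.925 (a quarter-hour = 15 minutes).
P(N = 3) = e^(−2.925) · 2.925^3/3! ≈ 0.2238.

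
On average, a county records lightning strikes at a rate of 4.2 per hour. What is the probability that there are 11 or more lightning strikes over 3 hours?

Over the interval, μ = 4.2 × 3 = 12.6 (3 hours).
P(N ≥ 11) = 1 − P(N ≤ 10) = 1 − Σ_{j=0}^{10} e^(−μ) μ^j/j! ≈ 0.7124.

0.7124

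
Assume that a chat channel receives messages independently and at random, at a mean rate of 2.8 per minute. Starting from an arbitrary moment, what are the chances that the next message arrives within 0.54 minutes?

Inter-arrival times are exponential with rate λ = 2.8 per minute.
P(T ≤ 0.54) = 1 − e^(−λt) = 1 − e^(−2.8 × 0.54) = 1 − e^(−1.512) ≈ 0.7795.

0.7795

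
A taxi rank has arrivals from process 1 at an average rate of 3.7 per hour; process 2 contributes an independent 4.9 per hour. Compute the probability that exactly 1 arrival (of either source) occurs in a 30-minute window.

Independent Poisson processes superpose: combined rate λ = 3.7 + 4.9 = 8.6 per hour.
Over the interval, μ = 8.6 × 0.5 = 4.3 (a 30-minute window = 0.5 hours).
P(N = 1) = e^(−4.3) · 4.3^1/1! ≈ 0.0583.

0.0583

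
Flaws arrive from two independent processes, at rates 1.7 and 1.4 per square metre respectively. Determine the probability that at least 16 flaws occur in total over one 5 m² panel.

Independent Poisson processes superpose: combined rate λ = 1.7 + 1.4 = 3.1 per square metre.
Over the interval, μ = 3.1 × 5 = 15.5 (a 5 m² panel = 5 square metres).
P(N ≥ 16) = 1 − P(N ≤ 15) ≈ 0.4830.

0.4830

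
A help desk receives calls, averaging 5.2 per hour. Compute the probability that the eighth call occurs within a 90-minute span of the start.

0.5188

Over the interval, μ = 5.2 × 1.5 = 7.8 (a 90-minute span = 1.5 hours).
The eighth arrival falls in the interval iff at least 8 events occur there: P(S_8 ≤ t) = P(N ≥ 8) = 1 − P(N ≤ 7) ≈ 0.5188.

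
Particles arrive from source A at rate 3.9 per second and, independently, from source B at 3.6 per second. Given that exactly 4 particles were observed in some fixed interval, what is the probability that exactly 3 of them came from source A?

0.2700

Given the total, each event is independently from source A with probability p = λ_A/(λ_A+λ_B) = 3.9/7.5 = 0.5200.
So K ~ Binomial(4, 3.9/7.5): P(K = 3) = C(4,3) · (3.9/7.5)^3 · (3.6/7.5)^1 ≈ 0.2700.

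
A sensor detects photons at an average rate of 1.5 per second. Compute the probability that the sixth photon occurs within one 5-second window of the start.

Over the interval, μ = 1.5 × 5 = 7.5 (a 5-second window = 5 seconds).
The sixth arrival falls in the interval iff at least 6 events occur there: P(S_6 ≤ t) = P(N ≥ 6) = 1 − P(N ≤ 5) ≈ 0.7586.

0.7586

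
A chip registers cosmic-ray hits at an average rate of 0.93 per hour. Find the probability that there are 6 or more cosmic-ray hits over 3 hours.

0.0642

Over the interval, μ = 0.93 × 3 = 2.79 (3 hours).
P(N ≥ 6) = 1 − P(N ≤ 5) = 1 − Σ_{j=0}^{5} e^(−μ) μ^j/j! ≈ 0.0642.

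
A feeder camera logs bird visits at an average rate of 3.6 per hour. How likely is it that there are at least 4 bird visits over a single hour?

With mean μ = 3.6 per hour,
P(N ≥ 4) = 1 − P(N ≤ 3) = 1 − Σ_{j=0}^{3} e^(−μ) μ^j/j! ≈ 0.4848.

0.4848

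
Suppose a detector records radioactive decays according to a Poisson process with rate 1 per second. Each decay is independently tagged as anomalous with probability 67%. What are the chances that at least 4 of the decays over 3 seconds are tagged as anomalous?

Thinning: the decays that are tagged as anomalous themselves form a Poisson process with rate 0.67 × 1 = 0.67 per second.
Over the interval, μ = 0.67 × 3 = 2.01 (3 seconds).
P(N ≥ 4) = 1 − P(N ≤ 3) ≈ 0.1447.

0.1447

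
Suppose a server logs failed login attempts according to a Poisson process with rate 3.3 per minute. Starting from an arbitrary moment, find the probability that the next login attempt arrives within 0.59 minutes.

0.8573

Inter-arrival times are exponential with rate λ = 3.3 per minute.
P(T ≤ 0.59) = 1 − e^(−λt) = 1 − e^(−3.3 × 0.59) = 1 − e^(−1.947) ≈ 0.8573.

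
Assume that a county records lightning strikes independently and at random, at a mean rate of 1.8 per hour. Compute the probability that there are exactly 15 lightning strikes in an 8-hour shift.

0.1012

Over the interval, μ = 1.8 × 8 = 14.4 (an 8-hour shift = 8 hours).
P(N = 15) = e^(−μ) μ^15/15! = e^(−14.4) · 14.4^15/1307674368000 ≈ 0.1012.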